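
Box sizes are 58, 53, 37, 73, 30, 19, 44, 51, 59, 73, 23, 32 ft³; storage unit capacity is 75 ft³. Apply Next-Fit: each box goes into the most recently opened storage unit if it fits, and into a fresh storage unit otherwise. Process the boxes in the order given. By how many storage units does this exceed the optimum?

Next-Fit: [58] [53] [37] [73] [30,19] [44] [51] [59] [73] [23,32] → 10 storage units.
Total size 552 ft³; any packing needs at least ⌈552/75⌉ = 8 storage units.
An optimal packing achieves that bound: [73] [73] [59] [58] [53,19] [51,23] [44,30] [37,32] → 8 storage units.
Excess: 10 − 8 = 2.

2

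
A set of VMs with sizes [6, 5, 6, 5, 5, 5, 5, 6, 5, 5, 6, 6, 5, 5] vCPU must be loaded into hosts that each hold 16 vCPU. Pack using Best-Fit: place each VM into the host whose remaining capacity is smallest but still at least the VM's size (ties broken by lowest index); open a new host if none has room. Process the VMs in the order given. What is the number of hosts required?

6 vCPU → host 1 (remaining 10 vCPU)
5 vCPU → host 1 (remaining 5 vCPU)
6 vCPU → host 2 (remaining 10 vCPU)
5 vCPU → host 1 (remaining 0 vCPU)
5 vCPU → host 2 (remaining 5 vCPU)
5 vCPU → host 2 (remaining 0 vCPU)
5 vCPU → host 3 (remaining 11 vCPU)
6 vCPU → host 3 (remaining 5 vCPU)
5 vCPU → host 3 (remaining 0 vCPU)
5 vCPU → host 4 (remaining 11 vCPU)
6 vCPU → host 4 (remaining 5 vCPU)
6 vCPU → host 5 (remaining 10 vCPU)
5 vCPU → host 4 (remaining 0 vCPU)
5 vCPU → host 5 (remaining 5 vCPU)

5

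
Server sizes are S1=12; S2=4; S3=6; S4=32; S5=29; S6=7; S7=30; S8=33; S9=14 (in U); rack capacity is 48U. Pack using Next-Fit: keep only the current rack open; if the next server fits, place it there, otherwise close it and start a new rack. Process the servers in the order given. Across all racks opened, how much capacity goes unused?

rack 1: place S1 (12U), 36U left
rack 1: place S2 (4U), 32U left
rack 1: place S3 (6U), 26U left
rack 2: place S4 (32U), 16U left
rack 3: place S5 (29U), 19U left
rack 3: place S6 (7U), 12U left
rack 4: place S7 (30U), 18U left
rack 5: place S8 (33U), 15U left
rack 5: place S9 (14U), 1U left
5 racks × 48U = 240U; used 167U; unused 73U.

73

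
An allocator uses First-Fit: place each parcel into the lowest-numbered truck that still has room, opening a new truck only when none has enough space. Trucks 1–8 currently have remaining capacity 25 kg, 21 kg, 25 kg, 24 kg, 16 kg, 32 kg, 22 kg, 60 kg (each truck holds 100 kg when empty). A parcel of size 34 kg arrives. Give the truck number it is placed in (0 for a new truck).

Trucks with room: truck 8 (60 kg).
The first with room is truck 8.

8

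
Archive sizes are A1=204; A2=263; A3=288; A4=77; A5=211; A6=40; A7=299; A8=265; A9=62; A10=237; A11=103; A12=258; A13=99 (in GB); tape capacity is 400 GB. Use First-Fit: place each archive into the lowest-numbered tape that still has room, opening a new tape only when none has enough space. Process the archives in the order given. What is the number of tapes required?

A1 (204 GB) → tape 1 (remaining 196 GB)
A2 (263 GB) → tape 2 (remaining 137 GB)
A3 (288 GB) → tape 3 (remaining 112 GB)
A4 (77 GB) → tape 1 (remaining 119 GB)
A5 (211 GB) → tape 4 (remaining 189 GB)
A6 (40 GB) → tape 1 (remaining 79 GB)
A7 (299 GB) → tape 5 (remaining 101 GB)
A8 (265 GB) → tape 6 (remaining 135 GB)
A9 (62 GB) → tape 1 (remaining 17 GB)
A10 (237 GB) → tape 7 (remaining 163 GB)
A11 (103 GB) → tape 2 (remaining 34 GB)
A12 (258 GB) → tape 8 (remaining 142 GB)
A13 (99 GB) → tape 3 (remaining 13 GB)
Final tapes: [204,77,40,62] [263,103] [288,99] [211] [299] [265] [237] [258].

8 tapes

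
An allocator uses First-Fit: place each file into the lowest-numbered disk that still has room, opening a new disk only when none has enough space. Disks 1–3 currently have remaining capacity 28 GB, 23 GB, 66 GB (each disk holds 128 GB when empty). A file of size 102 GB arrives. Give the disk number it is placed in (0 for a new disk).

0

No disk has ≥ 102 GB free, so a new disk is opened.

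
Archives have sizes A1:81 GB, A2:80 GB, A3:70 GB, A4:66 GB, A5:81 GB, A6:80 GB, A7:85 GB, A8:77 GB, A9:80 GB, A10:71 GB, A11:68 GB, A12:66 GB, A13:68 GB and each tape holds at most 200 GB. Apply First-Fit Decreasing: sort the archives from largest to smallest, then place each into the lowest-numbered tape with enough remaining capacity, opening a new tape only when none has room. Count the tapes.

Sorted descending: 85, 81, 81, 80, 80, 80, 77, 71, 70, 68, 68, 66, 66.
Put 85 GB in tape 1; 115 GB remain.
Put 81 GB in tape 1; 34 GB remain.
Put 81 GB in tape 2; 119 GB remain.
Put 80 GB in tape 2; 39 GB remain.
Put 80 GB in tape 3; 120 GB remain.
Put 80 GB in tape 3; 40 GB remain.
Put 77 GB in tape 4; 123 GB remain.
Put 71 GB in tape 4; 52 GB remain.
Put 70 GB in tape 5; 130 GB remain.
Put 68 GB in tape 5; 62 GB remain.
Put 68 GB in tape 6; 132 GB remain.
Put 66 GB in tape 6; 66 GB remain.
Put 66 GB in tape 6; 0 GB remain.

6 tapes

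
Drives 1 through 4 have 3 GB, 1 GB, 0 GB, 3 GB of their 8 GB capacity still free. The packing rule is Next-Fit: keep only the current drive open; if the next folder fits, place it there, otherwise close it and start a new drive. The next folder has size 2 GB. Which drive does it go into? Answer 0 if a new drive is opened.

4

Next-Fit only looks at drive 4, which has 3 GB free.
2 GB fits there.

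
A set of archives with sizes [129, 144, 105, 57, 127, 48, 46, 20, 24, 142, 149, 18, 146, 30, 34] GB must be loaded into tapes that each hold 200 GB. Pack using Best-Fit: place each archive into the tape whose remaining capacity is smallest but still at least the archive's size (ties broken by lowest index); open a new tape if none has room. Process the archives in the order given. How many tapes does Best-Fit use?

7 tapes

Put 129 GB in tape 1; 71 GB remain.
Put 144 GB in tape 2; 56 GB remain.
Put 105 GB in tape 3; 95 GB remain.
Put 57 GB in tape 1; 14 GB remain.
Put 127 GB in tape 4; 73 GB remain.
Put 48 GB in tape 2; 8 GB remain.
Put 46 GB in tape 4; 27 GB remain.
Put 20 GB in tape 4; 7 GB remain.
Put 24 GB in tape 3; 71 GB remain.
Put 142 GB in tape 5; 58 GB remain.
Put 149 GB in tape 6; 51 GB remain.
Put 18 GB in tape 6; 33 GB remain.
Put 146 GB in tape 7; 54 GB remain.
Put 30 GB in tape 6; 3 GB remain.
Put 34 GB in tape 7; 20 GB remain.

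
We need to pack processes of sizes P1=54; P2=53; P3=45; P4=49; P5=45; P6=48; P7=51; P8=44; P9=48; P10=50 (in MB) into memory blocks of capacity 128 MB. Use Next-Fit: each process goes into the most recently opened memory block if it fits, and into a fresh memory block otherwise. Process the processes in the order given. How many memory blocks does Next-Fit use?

memory block 1: place P1 (54 MB), 74 MB left
memory block 1: place P2 (53 MB), 21 MB left
memory block 2: place P3 (45 MB), 83 MB left
memory block 2: place P4 (49 MB), 34 MB left
memory block 3: place P5 (45 MB), 83 MB left
memory block 3: place P6 (48 MB), 35 MB left
memory block 4: place P7 (51 MB), 77 MB left
memory block 4: place P8 (44 MB), 33 MB left
memory block 5: place P9 (48 MB), 80 MB left
memory block 5: place P10 (50 MB), 30 MB left

5 memory blocks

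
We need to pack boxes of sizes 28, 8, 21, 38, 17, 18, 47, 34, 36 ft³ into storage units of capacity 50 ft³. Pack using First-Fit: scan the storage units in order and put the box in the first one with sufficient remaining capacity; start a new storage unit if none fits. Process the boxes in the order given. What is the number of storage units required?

Put 28 ft³ in storage unit 1; 22 ft³ remain.
Put 8 ft³ in storage unit 1; 14 ft³ remain.
Put 21 ft³ in storage unit 2; 29 ft³ remain.
Put 38 ft³ in storage unit 3; 12 ft³ remain.
Put 17 ft³ in storage unit 2; 12 ft³ remain.
Put 18 ft³ in storage unit 4; 32 ft³ remain.
Put 47 ft³ in storage unit 5; 3 ft³ remain.
Put 34 ft³ in storage unit 6; 16 ft³ remain.
Put 36 ft³ in storage unit 7; 14 ft³ remain.

7 storage units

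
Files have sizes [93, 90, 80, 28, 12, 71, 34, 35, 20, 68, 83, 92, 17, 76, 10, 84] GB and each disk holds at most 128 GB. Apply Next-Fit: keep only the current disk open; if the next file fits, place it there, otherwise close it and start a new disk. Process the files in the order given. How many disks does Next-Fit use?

Put 93 GB in disk 1; 35 GB remain.
Put 90 GB in disk 2; 38 GB remain.
Put 80 GB in disk 3; 48 GB remain.
Put 28 GB in disk 3; 20 GB remain.
Put 12 GB in disk 3; 8 GB remain.
Put 71 GB in disk 4; 57 GB remain.
Put 34 GB in disk 4; 23 GB remain.
Put 35 GB in disk 5; 93 GB remain.
Put 20 GB in disk 5; 73 GB remain.
Put 68 GB in disk 5; 5 GB remain.
Put 83 GB in disk 6; 45 GB remain.
Put 92 GB in disk 7; 36 GB remain.
Put 17 GB in disk 7; 19 GB remain.
Put 76 GB in disk 8; 52 GB remain.
Put 10 GB in disk 8; 42 GB remain.
Put 84 GB in disk 9; 44 GB remain.

9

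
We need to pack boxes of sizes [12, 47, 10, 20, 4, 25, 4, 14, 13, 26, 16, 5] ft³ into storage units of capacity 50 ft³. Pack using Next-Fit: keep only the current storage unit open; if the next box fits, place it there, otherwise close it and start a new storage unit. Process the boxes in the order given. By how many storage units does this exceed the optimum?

2

Next-Fit: [12] [47] [10,20,4] [25,4,14] [13,26] [16,5] → 6 storage units.
Total size 196 ft³; any packing needs at least ⌈196/50⌉ = 4 storage units.
An optimal packing achieves that bound: [47] [26,20,4] [25,16,5,4] [14,13,12,10] → 4 storage units.
Excess: 6 − 4 = 2.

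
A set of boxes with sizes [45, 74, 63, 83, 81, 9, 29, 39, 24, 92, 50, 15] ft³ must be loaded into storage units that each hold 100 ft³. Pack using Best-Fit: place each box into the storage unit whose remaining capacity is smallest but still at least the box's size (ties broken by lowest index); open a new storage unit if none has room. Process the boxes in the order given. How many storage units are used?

Put 45 ft³ in storage unit 1; 55 ft³ remain.
Put 74 ft³ in storage unit 2; 26 ft³ remain.
Put 63 ft³ in storage unit 3; 37 ft³ remain.
Put 83 ft³ in storage unit 4; 17 ft³ remain.
Put 81 ft³ in storage unit 5; 19 ft³ remain.
Put 9 ft³ in storage unit 4; 8 ft³ remain.
Put 29 ft³ in storage unit 3; 8 ft³ remain.
Put 39 ft³ in storage unit 1; 16 ft³ remain.
Put 24 ft³ in storage unit 2; 2 ft³ remain.
Put 92 ft³ in storage unit 6; 8 ft³ remain.
Put 50 ft³ in storage unit 7; 50 ft³ remain.
Put 15 ft³ in storage unit 1; 1 ft³ remain.

7 storage units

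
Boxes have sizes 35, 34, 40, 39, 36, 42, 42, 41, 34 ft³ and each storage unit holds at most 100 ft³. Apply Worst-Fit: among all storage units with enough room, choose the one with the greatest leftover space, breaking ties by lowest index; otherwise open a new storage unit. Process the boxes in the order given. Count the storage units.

5 storage units

storage unit 1: place 35 ft³, 65 ft³ left
storage unit 1: place 34 ft³, 31 ft³ left
storage unit 2: place 40 ft³, 60 ft³ left
storage unit 2: place 39 ft³, 21 ft³ left
storage unit 3: place 36 ft³, 64 ft³ left
storage unit 3: place 42 ft³, 22 ft³ left
storage unit 4: place 42 ft³, 58 ft³ left
storage unit 4: place 41 ft³, 17 ft³ left
storage unit 5: place 34 ft³, 66 ft³ left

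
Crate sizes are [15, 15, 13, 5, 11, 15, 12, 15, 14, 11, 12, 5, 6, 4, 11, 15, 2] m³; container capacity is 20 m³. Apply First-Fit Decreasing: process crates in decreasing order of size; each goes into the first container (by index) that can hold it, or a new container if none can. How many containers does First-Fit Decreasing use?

12 containers

Sorted descending: 15, 15, 15, 15, 15, 14, 13, 12, 12, 11, 11, 11, 6, 5, 5, 4, 2.
15 m³ → container 1 (remaining 5 m³)
15 m³ → container 2 (remaining 5 m³)
15 m³ → container 3 (remaining 5 m³)
15 m³ → container 4 (remaining 5 m³)
15 m³ → container 5 (remaining 5 m³)
14 m³ → container 6 (remaining 6 m³)
13 m³ → container 7 (remaining 7 m³)
12 m³ → container 8 (remaining 8 m³)
12 m³ → container 9 (remaining 8 m³)
11 m³ → container 10 (remaining 9 m³)
11 m³ → container 11 (remaining 9 m³)
11 m³ → container 12 (remaining 9 m³)
6 m³ → container 6 (remaining 0 m³)
5 m³ → container 1 (remaining 0 m³)
5 m³ → container 2 (remaining 0 m³)
4 m³ → container 3 (remaining 1 m³)
2 m³ → container 4 (remaining 3 m³)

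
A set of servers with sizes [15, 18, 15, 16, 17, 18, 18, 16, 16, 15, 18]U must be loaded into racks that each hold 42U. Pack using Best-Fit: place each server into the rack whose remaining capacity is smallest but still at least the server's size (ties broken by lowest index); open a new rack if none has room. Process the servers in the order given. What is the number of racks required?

6

rack 1: place 15U, 27U left
rack 1: place 18U, 9U left
rack 2: place 15U, 27U left
rack 2: place 16U, 11U left
rack 3: place 17U, 25U left
rack 3: place 18U, 7U left
rack 4: place 18U, 24U left
rack 4: place 16U, 8U left
rack 5: place 16U, 26U left
rack 5: place 15U, 11U left
rack 6: place 18U, 24U left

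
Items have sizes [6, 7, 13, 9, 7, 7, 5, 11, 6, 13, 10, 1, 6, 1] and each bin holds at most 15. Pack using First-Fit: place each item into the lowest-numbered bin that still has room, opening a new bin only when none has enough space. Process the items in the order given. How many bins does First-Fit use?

8

Put 6 in bin 1; 9 remain.
Put 7 in bin 1; 2 remain.
Put 13 in bin 2; 2 remain.
Put 9 in bin 3; 6 remain.
Put 7 in bin 4; 8 remain.
Put 7 in bin 4; 1 remain.
Put 5 in bin 3; 1 remain.
Put 11 in bin 5; 4 remain.
Put 6 in bin 6; 9 remain.
Put 13 in bin 7; 2 remain.
Put 10 in bin 8; 5 remain.
Put 1 in bin 1; 1 remain.
Put 6 in bin 6; 3 remain.
Put 1 in bin 1; 0 remain.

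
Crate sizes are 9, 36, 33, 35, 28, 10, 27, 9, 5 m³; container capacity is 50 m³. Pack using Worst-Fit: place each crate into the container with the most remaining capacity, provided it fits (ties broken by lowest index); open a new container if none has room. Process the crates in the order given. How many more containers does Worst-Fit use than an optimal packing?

Worst-Fit: [9,36] [33,5] [35] [28,10] [27,9] → 5 containers.
5 crates exceed 25 m³ (half the capacity), and no two of those can share a container, so at least 5 containers are needed.
So 5 is already optimal.

0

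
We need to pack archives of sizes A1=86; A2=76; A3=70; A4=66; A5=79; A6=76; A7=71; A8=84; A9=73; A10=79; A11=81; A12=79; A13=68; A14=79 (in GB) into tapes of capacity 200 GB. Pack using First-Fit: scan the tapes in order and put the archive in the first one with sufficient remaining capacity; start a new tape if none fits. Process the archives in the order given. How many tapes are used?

tape 1: place A1 (86 GB), 114 GB left
tape 1: place A2 (76 GB), 38 GB left
tape 2: place A3 (70 GB), 130 GB left
tape 2: place A4 (66 GB), 64 GB left
tape 3: place A5 (79 GB), 121 GB left
tape 3: place A6 (76 GB), 45 GB left
tape 4: place A7 (71 GB), 129 GB left
tape 4: place A8 (84 GB), 45 GB left
tape 5: place A9 (73 GB), 127 GB left
tape 5: place A10 (79 GB), 48 GB left
tape 6: place A11 (81 GB), 119 GB left
tape 6: place A12 (79 GB), 40 GB left
tape 7: place A13 (68 GB), 132 GB left
tape 7: place A14 (79 GB), 53 GB left
Final tapes: [86,76] [70,66] [79,76] [71,84] [73,79] [81,79] [68,79].

7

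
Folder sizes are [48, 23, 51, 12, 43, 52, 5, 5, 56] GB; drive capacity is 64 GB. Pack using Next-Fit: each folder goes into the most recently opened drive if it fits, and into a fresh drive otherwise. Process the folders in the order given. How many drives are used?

6

drive 1: place 48 GB, 16 GB left
drive 2: place 23 GB, 41 GB left
drive 3: place 51 GB, 13 GB left
drive 3: place 12 GB, 1 GB left
drive 4: place 43 GB, 21 GB left
drive 5: place 52 GB, 12 GB left
drive 5: place 5 GB, 7 GB left
drive 5: place 5 GB, 2 GB left
drive 6: place 56 GB, 8 GB left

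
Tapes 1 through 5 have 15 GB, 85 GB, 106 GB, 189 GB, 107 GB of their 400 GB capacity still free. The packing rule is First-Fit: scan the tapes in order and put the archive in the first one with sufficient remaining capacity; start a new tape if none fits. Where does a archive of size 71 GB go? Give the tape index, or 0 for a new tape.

2

Tapes with room: tape 2 (85 GB), tape 3 (106 GB), tape 4 (189 GB), tape 5 (107 GB).
The first with room is tape 2.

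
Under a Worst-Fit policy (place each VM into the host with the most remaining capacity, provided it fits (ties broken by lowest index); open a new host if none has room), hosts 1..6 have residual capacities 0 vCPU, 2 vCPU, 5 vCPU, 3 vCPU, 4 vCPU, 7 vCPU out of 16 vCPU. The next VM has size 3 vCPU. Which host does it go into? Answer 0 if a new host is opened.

Hosts with room: host 3 (5 vCPU), host 4 (3 vCPU), host 5 (4 vCPU), host 6 (7 vCPU).
Most room is host 6 with 7 vCPU free.

6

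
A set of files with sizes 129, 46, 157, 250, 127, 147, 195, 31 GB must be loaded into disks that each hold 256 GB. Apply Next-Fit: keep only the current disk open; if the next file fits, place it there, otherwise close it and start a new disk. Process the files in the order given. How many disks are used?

6

129 GB → disk 1 (remaining 127 GB)
46 GB → disk 1 (remaining 81 GB)
157 GB → disk 2 (remaining 99 GB)
250 GB → disk 3 (remaining 6 GB)
127 GB → disk 4 (remaining 129 GB)
147 GB → disk 5 (remaining 109 GB)
195 GB → disk 6 (remaining 61 GB)
31 GB → disk 6 (remaining 30 GB)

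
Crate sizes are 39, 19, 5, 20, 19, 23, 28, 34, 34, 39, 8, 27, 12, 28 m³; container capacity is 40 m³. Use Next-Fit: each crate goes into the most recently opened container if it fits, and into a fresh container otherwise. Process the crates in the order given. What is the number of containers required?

Put 39 m³ in container 1; 1 m³ remain.
Put 19 m³ in container 2; 21 m³ remain.
Put 5 m³ in container 2; 16 m³ remain.
Put 20 m³ in container 3; 20 m³ remain.
Put 19 m³ in container 3; 1 m³ remain.
Put 23 m³ in container 4; 17 m³ remain.
Put 28 m³ in container 5; 12 m³ remain.
Put 34 m³ in container 6; 6 m³ remain.
Put 34 m³ in container 7; 6 m³ remain.
Put 39 m³ in container 8; 1 m³ remain.
Put 8 m³ in container 9; 32 m³ remain.
Put 27 m³ in container 9; 5 m³ remain.
Put 12 m³ in container 10; 28 m³ remain.
Put 28 m³ in container 10; 0 m³ remain.
Final containers: [39] [19,5] [20,19] [23] [28] [34] [34] [39] [8,27] [12,28].

10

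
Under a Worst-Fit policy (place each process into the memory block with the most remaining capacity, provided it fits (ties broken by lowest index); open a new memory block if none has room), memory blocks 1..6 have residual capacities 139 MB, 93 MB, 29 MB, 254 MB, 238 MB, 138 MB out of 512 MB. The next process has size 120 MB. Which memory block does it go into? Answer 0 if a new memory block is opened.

Memory blocks with room: memory block 1 (139 MB), memory block 4 (254 MB), memory block 5 (238 MB), memory block 6 (138 MB).
Most room is memory block 4 with 254 MB free.

4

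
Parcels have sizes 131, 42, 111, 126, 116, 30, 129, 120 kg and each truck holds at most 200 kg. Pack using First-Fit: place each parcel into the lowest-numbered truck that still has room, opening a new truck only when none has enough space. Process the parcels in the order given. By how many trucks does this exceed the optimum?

0

First-Fit: [131,42] [111,30] [126] [116] [129] [120] → 6 trucks.
6 parcels exceed 100 kg (half the capacity), and no two of those can share a truck, so at least 6 trucks are needed.
So 6 is already optimal.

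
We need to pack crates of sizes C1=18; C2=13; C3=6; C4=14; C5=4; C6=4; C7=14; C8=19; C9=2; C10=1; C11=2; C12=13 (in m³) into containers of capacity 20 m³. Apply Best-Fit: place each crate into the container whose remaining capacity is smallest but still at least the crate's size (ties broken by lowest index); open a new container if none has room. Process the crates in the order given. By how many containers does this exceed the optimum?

Best-Fit: [18,2] [13,6,1] [14,4,2] [4,14] [19] [13] → 6 containers.
Total size 110 m³; any packing needs at least ⌈110/20⌉ = 6 containers.
So 6 is already optimal.

0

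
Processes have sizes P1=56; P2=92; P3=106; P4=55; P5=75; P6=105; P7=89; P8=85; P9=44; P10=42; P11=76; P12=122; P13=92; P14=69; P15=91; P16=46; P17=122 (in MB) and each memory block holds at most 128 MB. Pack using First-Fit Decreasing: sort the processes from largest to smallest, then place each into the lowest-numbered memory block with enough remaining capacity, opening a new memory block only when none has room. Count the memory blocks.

Sorted descending: 122, 122, 106, 105, 92, 92, 91, 89, 85, 76, 75, 69, 56, 55, 46, 44, 42.
Put 122 MB in memory block 1; 6 MB remain.
Put 122 MB in memory block 2; 6 MB remain.
Put 106 MB in memory block 3; 22 MB remain.
Put 105 MB in memory block 4; 23 MB remain.
Put 92 MB in memory block 5; 36 MB remain.
Put 92 MB in memory block 6; 36 MB remain.
Put 91 MB in memory block 7; 37 MB remain.
Put 89 MB in memory block 8; 39 MB remain.
Put 85 MB in memory block 9; 43 MB remain.
Put 76 MB in memory block 10; 52 MB remain.
Put 75 MB in memory block 11; 53 MB remain.
Put 69 MB in memory block 12; 59 MB remain.
Put 56 MB in memory block 12; 3 MB remain.
Put 55 MB in memory block 13; 73 MB remain.
Put 46 MB in memory block 10; 6 MB remain.
Put 44 MB in memory block 11; 9 MB remain.
Put 42 MB in memory block 9; 1 MB remain.
Final memory blocks: [122] [122] [106] [105] [92] [92] [91] [89] [85,42] [76,46] [75,44] [69,56] [55].

13 memory blocks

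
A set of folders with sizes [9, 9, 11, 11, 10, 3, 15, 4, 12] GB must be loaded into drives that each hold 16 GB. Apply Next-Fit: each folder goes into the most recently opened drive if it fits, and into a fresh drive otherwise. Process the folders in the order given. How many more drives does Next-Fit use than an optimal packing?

0

Next-Fit: [9] [9] [11] [11] [10,3] [15] [4,12] → 7 drives.
7 folders exceed 8 GB (half the capacity), and no two of those can share a drive, so at least 7 drives are needed.
So 7 is already optimal.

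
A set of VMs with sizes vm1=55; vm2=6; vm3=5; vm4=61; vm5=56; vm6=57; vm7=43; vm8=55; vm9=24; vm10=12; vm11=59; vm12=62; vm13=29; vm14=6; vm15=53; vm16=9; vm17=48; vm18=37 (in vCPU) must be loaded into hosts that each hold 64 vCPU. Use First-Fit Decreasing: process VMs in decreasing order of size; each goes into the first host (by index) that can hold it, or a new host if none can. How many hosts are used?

12

Sorted descending: 62, 61, 59, 57, 56, 55, 55, 53, 48, 43, 37, 29, 24, 12, 9, 6, 6, 5.
host 1: place 62 vCPU, 2 vCPU left
host 2: place 61 vCPU, 3 vCPU left
host 3: place 59 vCPU, 5 vCPU left
host 4: place 57 vCPU, 7 vCPU left
host 5: place 56 vCPU, 8 vCPU left
host 6: place 55 vCPU, 9 vCPU left
host 7: place 55 vCPU, 9 vCPU left
host 8: place 53 vCPU, 11 vCPU left
host 9: place 48 vCPU, 16 vCPU left
host 10: place 43 vCPU, 21 vCPU left
host 11: place 37 vCPU, 27 vCPU left
host 12: place 29 vCPU, 35 vCPU left
host 11: place 24 vCPU, 3 vCPU left
host 9: place 12 vCPU, 4 vCPU left
host 6: place 9 vCPU, 0 vCPU left
host 4: place 6 vCPU, 1 vCPU left
host 5: place 6 vCPU, 2 vCPU left
host 3: place 5 vCPU, 0 vCPU left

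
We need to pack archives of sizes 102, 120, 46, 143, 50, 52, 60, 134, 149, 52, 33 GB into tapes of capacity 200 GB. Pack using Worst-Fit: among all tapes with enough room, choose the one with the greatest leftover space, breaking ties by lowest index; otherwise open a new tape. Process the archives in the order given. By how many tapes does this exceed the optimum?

Worst-Fit: [102,46,52] [120,50] [143,52] [60,134] [149,33] → 5 tapes.
Total size 941 GB; any packing needs at least ⌈941/200⌉ = 5 tapes.
So 5 is already optimal.

0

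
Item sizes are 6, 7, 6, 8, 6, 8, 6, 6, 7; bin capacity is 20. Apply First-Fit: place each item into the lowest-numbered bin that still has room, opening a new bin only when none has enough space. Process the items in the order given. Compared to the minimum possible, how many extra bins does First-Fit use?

1

First-Fit: [6,7,6] [8,6,6] [8,6] [7] → 4 bins.
Total size 60; any packing needs at least ⌈60/20⌉ = 3 bins.
An optimal packing achieves that bound: [8,6,6] [8,6,6] [7,7,6] → 3 bins.
Excess: 4 − 3 = 1.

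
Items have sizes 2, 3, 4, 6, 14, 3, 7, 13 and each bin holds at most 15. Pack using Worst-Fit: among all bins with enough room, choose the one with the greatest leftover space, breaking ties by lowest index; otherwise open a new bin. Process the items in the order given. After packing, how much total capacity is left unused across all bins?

2 → bin 1 (remaining 13)
3 → bin 1 (remaining 10)
4 → bin 1 (remaining 6)
6 → bin 1 (remaining 0)
14 → bin 2 (remaining 1)
3 → bin 3 (remaining 12)
7 → bin 3 (remaining 5)
13 → bin 4 (remaining 2)
4 bins × 15 = 60; used 52; unused 8.

8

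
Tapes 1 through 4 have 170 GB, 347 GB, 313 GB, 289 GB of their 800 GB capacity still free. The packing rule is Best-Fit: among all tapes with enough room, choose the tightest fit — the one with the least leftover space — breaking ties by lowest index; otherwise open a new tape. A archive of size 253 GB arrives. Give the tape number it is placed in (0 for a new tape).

Tapes with room: tape 2 (347 GB), tape 3 (313 GB), tape 4 (289 GB).
Tightest fit is tape 4 with 289 GB free.

4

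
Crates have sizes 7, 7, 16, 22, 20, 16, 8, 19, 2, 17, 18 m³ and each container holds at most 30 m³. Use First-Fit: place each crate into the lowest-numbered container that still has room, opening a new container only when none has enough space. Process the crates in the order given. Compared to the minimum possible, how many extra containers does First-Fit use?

First-Fit: [7,7,16] [22,8] [20,2] [16] [19] [17] [18] → 7 containers.
7 crates exceed 15 m³ (half the capacity), and no two of those can share a container, so at least 7 containers are needed.
So 7 is already optimal.

0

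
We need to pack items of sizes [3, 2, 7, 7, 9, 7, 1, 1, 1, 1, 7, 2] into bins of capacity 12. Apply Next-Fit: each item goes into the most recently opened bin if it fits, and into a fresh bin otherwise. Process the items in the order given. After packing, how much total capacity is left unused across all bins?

12

3 → bin 1 (remaining 9)
2 → bin 1 (remaining 7)
7 → bin 1 (remaining 0)
7 → bin 2 (remaining 5)
9 → bin 3 (remaining 3)
7 → bin 4 (remaining 5)
1 → bin 4 (remaining 4)
1 → bin 4 (remaining 3)
1 → bin 4 (remaining 2)
1 → bin 4 (remaining 1)
7 → bin 5 (remaining 5)
2 → bin 5 (remaining 3)
5 bins × 12 = 60; used 48; unused 12.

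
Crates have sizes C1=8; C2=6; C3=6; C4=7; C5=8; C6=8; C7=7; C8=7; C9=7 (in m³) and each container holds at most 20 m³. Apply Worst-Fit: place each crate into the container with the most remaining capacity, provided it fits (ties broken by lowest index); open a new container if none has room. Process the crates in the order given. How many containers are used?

4

C1 (8 m³) → container 1 (remaining 12 m³)
C2 (6 m³) → container 1 (remaining 6 m³)
C3 (6 m³) → container 1 (remaining 0 m³)
C4 (7 m³) → container 2 (remaining 13 m³)
C5 (8 m³) → container 2 (remaining 5 m³)
C6 (8 m³) → container 3 (remaining 12 m³)
C7 (7 m³) → container 3 (remaining 5 m³)
C8 (7 m³) → container 4 (remaining 13 m³)
C9 (7 m³) → container 4 (remaining 6 m³)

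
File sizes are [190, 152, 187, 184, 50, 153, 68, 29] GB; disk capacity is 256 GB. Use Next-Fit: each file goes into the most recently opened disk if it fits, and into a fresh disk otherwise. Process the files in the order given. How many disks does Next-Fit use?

5

Put 190 GB in disk 1; 66 GB remain.
Put 152 GB in disk 2; 104 GB remain.
Put 187 GB in disk 3; 69 GB remain.
Put 184 GB in disk 4; 72 GB remain.
Put 50 GB in disk 4; 22 GB remain.
Put 153 GB in disk 5; 103 GB remain.
Put 68 GB in disk 5; 35 GB remain.
Put 29 GB in disk 5; 6 GB remain.
Final disks: [190] [152] [187] [184,50] [153,68,29].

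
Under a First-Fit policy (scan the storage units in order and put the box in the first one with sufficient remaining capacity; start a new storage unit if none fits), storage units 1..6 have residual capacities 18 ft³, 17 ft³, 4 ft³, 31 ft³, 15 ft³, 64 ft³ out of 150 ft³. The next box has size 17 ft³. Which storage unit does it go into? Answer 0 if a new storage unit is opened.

1

Storage units with room: storage unit 1 (18 ft³), storage unit 2 (17 ft³), storage unit 4 (31 ft³), storage unit 6 (64 ft³).
The first with room is storage unit 1.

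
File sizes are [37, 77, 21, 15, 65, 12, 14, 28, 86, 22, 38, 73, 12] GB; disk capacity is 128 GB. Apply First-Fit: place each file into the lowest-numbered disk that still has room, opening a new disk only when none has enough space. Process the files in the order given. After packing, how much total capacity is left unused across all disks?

37 GB → disk 1 (remaining 91 GB)
77 GB → disk 1 (remaining 14 GB)
21 GB → disk 2 (remaining 107 GB)
15 GB → disk 2 (remaining 92 GB)
65 GB → disk 2 (remaining 27 GB)
12 GB → disk 1 (remaining 2 GB)
14 GB → disk 2 (remaining 13 GB)
28 GB → disk 3 (remaining 100 GB)
86 GB → disk 3 (remaining 14 GB)
22 GB → disk 4 (remaining 106 GB)
38 GB → disk 4 (remaining 68 GB)
73 GB → disk 5 (remaining 55 GB)
12 GB → disk 2 (remaining 1 GB)
5 disks × 128 GB = 640 GB; used 500 GB; unused 140 GB.

140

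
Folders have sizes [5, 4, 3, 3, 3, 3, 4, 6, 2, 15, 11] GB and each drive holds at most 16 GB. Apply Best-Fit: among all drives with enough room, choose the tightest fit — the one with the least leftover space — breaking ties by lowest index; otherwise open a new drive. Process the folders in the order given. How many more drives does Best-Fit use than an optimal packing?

0

Best-Fit: [5,4,3,3] [3,3,4,6] [2,11] [15] → 4 drives.
Total size 59 GB; any packing needs at least ⌈59/16⌉ = 4 drives.
So 4 is already optimal.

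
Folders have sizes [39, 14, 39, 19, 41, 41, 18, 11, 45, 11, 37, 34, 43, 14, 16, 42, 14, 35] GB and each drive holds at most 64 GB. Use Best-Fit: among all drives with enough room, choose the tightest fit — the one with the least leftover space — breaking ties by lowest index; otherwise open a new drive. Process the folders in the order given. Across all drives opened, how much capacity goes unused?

Put 39 GB in drive 1; 25 GB remain.
Put 14 GB in drive 1; 11 GB remain.
Put 39 GB in drive 2; 25 GB remain.
Put 19 GB in drive 2; 6 GB remain.
Put 41 GB in drive 3; 23 GB remain.
Put 41 GB in drive 4; 23 GB remain.
Put 18 GB in drive 3; 5 GB remain.
Put 11 GB in drive 1; 0 GB remain.
Put 45 GB in drive 5; 19 GB remain.
Put 11 GB in drive 5; 8 GB remain.
Put 37 GB in drive 6; 27 GB remain.
Put 34 GB in drive 7; 30 GB remain.
Put 43 GB in drive 8; 21 GB remain.
Put 14 GB in drive 8; 7 GB remain.
Put 16 GB in drive 4; 7 GB remain.
Put 42 GB in drive 9; 22 GB remain.
Put 14 GB in drive 9; 8 GB remain.
Put 35 GB in drive 10; 29 GB remain.
10 drives × 64 GB = 640 GB; used 513 GB; unused 127 GB.

127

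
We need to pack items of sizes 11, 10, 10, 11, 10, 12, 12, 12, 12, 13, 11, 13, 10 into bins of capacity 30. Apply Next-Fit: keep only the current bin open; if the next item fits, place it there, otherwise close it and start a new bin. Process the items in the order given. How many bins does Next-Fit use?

7

11 → bin 1 (remaining 19)
10 → bin 1 (remaining 9)
10 → bin 2 (remaining 20)
11 → bin 2 (remaining 9)
10 → bin 3 (remaining 20)
12 → bin 3 (remaining 8)
12 → bin 4 (remaining 18)
12 → bin 4 (remaining 6)
12 → bin 5 (remaining 18)
13 → bin 5 (remaining 5)
11 → bin 6 (remaining 19)
13 → bin 6 (remaining 6)
10 → bin 7 (remaining 20)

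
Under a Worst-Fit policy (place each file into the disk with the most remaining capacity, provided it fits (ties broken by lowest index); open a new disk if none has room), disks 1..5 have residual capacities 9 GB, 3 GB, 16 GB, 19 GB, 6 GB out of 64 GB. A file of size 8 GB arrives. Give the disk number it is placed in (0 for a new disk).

4

Disks with room: disk 1 (9 GB), disk 3 (16 GB), disk 4 (19 GB).
Most room is disk 4 with 19 GB free.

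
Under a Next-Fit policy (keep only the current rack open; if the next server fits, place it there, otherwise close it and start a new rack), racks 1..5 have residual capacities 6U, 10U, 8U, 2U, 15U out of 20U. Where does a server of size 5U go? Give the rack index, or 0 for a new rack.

5

Next-Fit only looks at rack 5, which has 15U free.
5U fits there.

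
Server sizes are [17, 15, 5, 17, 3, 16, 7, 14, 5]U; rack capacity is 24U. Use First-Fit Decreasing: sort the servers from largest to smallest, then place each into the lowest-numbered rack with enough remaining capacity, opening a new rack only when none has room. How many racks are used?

Sorted descending: 17, 17, 16, 15, 14, 7, 5, 5, 3.
rack 1: place 17U, 7U left
rack 2: place 17U, 7U left
rack 3: place 16U, 8U left
rack 4: place 15U, 9U left
rack 5: place 14U, 10U left
rack 1: place 7U, 0U left
rack 2: place 5U, 2U left
rack 3: place 5U, 3U left
rack 3: place 3U, 0U left
Final racks: [17,7] [17,5] [16,5,3] [15] [14].

5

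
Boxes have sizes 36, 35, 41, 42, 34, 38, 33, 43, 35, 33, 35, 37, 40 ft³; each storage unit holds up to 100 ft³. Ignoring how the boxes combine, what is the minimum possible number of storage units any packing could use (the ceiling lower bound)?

5 storage units

Total size = 36 + 35 + 41 + 42 + 34 + 38 + 33 + 43 + 35 + 33 + 35 + 37 + 40 = 482 ft³.
⌈482 / 100⌉ = 5.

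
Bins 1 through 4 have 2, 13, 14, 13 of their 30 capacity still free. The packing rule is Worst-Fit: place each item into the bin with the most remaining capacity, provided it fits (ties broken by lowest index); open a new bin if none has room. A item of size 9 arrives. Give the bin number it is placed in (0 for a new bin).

3

Bins with room: bin 2 (13), bin 3 (14), bin 4 (13).
Most room is bin 3 with 14 free.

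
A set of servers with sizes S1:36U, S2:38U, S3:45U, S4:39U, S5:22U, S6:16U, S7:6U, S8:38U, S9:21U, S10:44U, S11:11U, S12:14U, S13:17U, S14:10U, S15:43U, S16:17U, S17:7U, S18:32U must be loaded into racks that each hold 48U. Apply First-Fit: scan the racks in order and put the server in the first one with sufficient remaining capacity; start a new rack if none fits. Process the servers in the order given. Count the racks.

11 racks

S1 (36U) → rack 1 (remaining 12U)
S2 (38U) → rack 2 (remaining 10U)
S3 (45U) → rack 3 (remaining 3U)
S4 (39U) → rack 4 (remaining 9U)
S5 (22U) → rack 5 (remaining 26U)
S6 (16U) → rack 5 (remaining 10U)
S7 (6U) → rack 1 (remaining 6U)
S8 (38U) → rack 6 (remaining 10U)
S9 (21U) → rack 7 (remaining 27U)
S10 (44U) → rack 8 (remaining 4U)
S11 (11U) → rack 7 (remaining 16U)
S12 (14U) → rack 7 (remaining 2U)
S13 (17U) → rack 9 (remaining 31U)
S14 (10U) → rack 2 (remaining 0U)
S15 (43U) → rack 10 (remaining 5U)
S16 (17U) → rack 9 (remaining 14U)
S17 (7U) → rack 4 (remaining 2U)
S18 (32U) → rack 11 (remaining 16U)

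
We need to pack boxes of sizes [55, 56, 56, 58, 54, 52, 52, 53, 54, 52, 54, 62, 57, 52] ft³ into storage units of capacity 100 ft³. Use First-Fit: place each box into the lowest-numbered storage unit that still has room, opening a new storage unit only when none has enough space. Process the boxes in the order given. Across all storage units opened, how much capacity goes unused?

storage unit 1: place 55 ft³, 45 ft³ left
storage unit 2: place 56 ft³, 44 ft³ left
storage unit 3: place 56 ft³, 44 ft³ left
storage unit 4: place 58 ft³, 42 ft³ left
storage unit 5: place 54 ft³, 46 ft³ left
storage unit 6: place 52 ft³, 48 ft³ left
storage unit 7: place 52 ft³, 48 ft³ left
storage unit 8: place 53 ft³, 47 ft³ left
storage unit 9: place 54 ft³, 46 ft³ left
storage unit 10: place 52 ft³, 48 ft³ left
storage unit 11: place 54 ft³, 46 ft³ left
storage unit 12: place 62 ft³, 38 ft³ left
storage unit 13: place 57 ft³, 43 ft³ left
storage unit 14: place 52 ft³, 48 ft³ left
14 storage units × 100 ft³ = 1400 ft³; used 767 ft³; unused 633 ft³.

633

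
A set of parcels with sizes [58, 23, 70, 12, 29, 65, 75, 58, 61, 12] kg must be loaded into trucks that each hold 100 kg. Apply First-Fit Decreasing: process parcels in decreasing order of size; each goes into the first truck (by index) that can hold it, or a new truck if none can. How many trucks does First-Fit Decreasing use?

6

Sorted descending: 75, 70, 65, 61, 58, 58, 29, 23, 12, 12.
Put 75 kg in truck 1; 25 kg remain.
Put 70 kg in truck 2; 30 kg remain.
Put 65 kg in truck 3; 35 kg remain.
Put 61 kg in truck 4; 39 kg remain.
Put 58 kg in truck 5; 42 kg remain.
Put 58 kg in truck 6; 42 kg remain.
Put 29 kg in truck 2; 1 kg remain.
Put 23 kg in truck 1; 2 kg remain.
Put 12 kg in truck 3; 23 kg remain.
Put 12 kg in truck 3; 11 kg remain.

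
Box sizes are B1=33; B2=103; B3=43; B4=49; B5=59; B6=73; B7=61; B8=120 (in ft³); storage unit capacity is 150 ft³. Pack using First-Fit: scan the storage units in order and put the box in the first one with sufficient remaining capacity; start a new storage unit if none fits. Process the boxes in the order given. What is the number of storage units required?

storage unit 1: place B1 (33 ft³), 117 ft³ left
storage unit 1: place B2 (103 ft³), 14 ft³ left
storage unit 2: place B3 (43 ft³), 107 ft³ left
storage unit 2: place B4 (49 ft³), 58 ft³ left
storage unit 3: place B5 (59 ft³), 91 ft³ left
storage unit 3: place B6 (73 ft³), 18 ft³ left
storage unit 4: place B7 (61 ft³), 89 ft³ left
storage unit 5: place B8 (120 ft³), 30 ft³ left

5 storage units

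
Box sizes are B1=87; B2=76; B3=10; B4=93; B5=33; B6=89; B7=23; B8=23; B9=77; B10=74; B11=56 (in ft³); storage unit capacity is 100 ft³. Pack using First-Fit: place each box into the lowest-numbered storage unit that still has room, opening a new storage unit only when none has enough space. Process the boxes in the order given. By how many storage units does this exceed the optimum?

First-Fit: [87,10] [76,23] [93] [33,23] [89] [77] [74] [56] → 8 storage units.
Total size 641 ft³; any packing needs at least ⌈641/100⌉ = 7 storage units.
An optimal packing achieves that bound: [93] [89,10] [87] [77,23] [76,23] [74] [56,33] → 7 storage units.
Excess: 8 − 7 = 1.

1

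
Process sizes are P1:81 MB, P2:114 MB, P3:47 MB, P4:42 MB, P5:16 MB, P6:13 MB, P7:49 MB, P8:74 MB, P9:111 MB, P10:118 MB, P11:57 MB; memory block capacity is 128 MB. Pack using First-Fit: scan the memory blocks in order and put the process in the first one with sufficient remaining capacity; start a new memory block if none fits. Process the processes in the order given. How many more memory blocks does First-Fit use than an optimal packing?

First-Fit: [81,47] [114,13] [42,16,49] [74] [111] [118] [57] → 7 memory blocks.
Total size 722 MB; any packing needs at least ⌈722/128⌉ = 6 memory blocks.
An optimal packing achieves that bound: [118] [114,13] [111,16] [81,47] [74,49] [57,42] → 6 memory blocks.
Excess: 7 − 6 = 1.

1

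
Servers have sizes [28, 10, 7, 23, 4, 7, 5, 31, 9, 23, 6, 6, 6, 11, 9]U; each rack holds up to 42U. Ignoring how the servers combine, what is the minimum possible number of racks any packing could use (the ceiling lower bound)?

5 racks

Total size = 28 + 10 + 7 + 23 + 4 + 7 + 5 + 31 + 9 + 23 + 6 + 6 + 6 + 11 + 9 = 185U.
⌈185 / 42⌉ = 5.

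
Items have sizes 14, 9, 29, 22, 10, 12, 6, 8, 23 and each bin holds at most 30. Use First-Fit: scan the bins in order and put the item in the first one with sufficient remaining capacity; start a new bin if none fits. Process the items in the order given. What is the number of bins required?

5

14 → bin 1 (remaining 16)
9 → bin 1 (remaining 7)
29 → bin 2 (remaining 1)
22 → bin 3 (remaining 8)
10 → bin 4 (remaining 20)
12 → bin 4 (remaining 8)
6 → bin 1 (remaining 1)
8 → bin 3 (remaining 0)
23 → bin 5 (remaining 7)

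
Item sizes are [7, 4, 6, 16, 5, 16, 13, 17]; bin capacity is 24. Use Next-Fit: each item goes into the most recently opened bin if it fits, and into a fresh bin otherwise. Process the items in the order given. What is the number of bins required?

Put 7 in bin 1; 17 remain.
Put 4 in bin 1; 13 remain.
Put 6 in bin 1; 7 remain.
Put 16 in bin 2; 8 remain.
Put 5 in bin 2; 3 remain.
Put 16 in bin 3; 8 remain.
Put 13 in bin 4; 11 remain.
Put 17 in bin 5; 7 remain.
Final bins: [7,4,6] [16,5] [16] [13] [17].

5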